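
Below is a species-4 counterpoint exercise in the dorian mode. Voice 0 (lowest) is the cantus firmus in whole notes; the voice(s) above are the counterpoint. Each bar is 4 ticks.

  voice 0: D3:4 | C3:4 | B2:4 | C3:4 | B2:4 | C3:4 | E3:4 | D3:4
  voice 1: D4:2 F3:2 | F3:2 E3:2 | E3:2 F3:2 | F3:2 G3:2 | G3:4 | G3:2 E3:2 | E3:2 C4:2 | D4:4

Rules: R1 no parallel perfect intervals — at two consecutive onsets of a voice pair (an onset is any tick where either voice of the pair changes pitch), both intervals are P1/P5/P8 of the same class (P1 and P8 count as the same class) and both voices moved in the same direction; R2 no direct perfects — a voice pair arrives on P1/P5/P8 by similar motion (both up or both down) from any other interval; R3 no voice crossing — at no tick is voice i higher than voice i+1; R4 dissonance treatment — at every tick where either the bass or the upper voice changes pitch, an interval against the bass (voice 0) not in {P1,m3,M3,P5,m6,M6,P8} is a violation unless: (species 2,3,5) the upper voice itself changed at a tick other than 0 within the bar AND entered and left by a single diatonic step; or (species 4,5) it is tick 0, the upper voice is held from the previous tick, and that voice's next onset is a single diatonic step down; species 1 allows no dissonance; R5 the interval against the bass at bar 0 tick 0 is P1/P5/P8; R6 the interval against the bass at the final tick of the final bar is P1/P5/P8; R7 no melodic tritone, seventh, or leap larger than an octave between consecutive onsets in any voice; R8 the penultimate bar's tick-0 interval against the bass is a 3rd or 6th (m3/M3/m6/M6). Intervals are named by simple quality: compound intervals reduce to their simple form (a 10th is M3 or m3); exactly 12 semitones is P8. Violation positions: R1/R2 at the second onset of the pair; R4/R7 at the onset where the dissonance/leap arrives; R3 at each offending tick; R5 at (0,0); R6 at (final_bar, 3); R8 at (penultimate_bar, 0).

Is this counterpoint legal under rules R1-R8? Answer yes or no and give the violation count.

No (4 violations)

bar 0: v0=D3 v1=D4 (P8)
bar 1: v0=C3 v1=F3 (P4)
bar 2: v0=B2 v1=E3 (P4)
bar 3: v0=C3 v1=F3 (P4)
bar 4: v0=B2 v1=G3 (m6)
bar 5: v0=C3 v1=G3 (P5)
bar 6: v0=E3 v1=E3 (P1)
bar 7: v0=D3 v1=D4 (P8)
  R4 @ bar2.0: B2/E3 P4 untreated
  R4 @ bar2.2: B2/F3 TT untreated
  R4 @ bar3.0: C3/F3 P4 untreated
  R8 @ bar6.0: penult P1 not 3rd/6th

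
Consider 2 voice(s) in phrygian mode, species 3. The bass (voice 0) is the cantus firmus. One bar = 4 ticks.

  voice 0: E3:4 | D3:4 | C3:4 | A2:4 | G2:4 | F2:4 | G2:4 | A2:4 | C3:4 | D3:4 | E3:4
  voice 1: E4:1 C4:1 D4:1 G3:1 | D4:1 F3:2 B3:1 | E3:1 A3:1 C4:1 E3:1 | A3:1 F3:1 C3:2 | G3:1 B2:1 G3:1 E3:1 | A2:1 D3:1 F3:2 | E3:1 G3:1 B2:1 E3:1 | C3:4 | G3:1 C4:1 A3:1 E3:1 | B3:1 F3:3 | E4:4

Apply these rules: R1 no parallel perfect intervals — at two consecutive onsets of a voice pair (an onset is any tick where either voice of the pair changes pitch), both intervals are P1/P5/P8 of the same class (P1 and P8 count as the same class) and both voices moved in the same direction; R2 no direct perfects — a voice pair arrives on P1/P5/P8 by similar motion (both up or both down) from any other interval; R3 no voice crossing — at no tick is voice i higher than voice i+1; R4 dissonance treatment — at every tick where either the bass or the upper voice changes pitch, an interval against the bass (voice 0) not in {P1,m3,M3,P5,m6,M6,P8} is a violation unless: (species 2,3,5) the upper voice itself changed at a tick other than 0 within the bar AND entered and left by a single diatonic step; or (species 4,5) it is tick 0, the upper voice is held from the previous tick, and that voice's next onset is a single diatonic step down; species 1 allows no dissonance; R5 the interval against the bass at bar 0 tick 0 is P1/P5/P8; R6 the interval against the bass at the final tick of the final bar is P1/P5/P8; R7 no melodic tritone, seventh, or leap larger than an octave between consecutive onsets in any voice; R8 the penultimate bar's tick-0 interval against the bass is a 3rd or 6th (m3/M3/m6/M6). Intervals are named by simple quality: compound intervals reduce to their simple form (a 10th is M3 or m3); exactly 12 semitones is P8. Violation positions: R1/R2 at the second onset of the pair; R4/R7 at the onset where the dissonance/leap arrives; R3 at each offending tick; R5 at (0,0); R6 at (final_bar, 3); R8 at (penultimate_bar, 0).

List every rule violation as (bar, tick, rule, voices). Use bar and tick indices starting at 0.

bar 0: v0=E3 v1=E4 downbeat P8
bar 1: v0=D3 v1=D4 downbeat P8
bar 2: v0=C3 v1=E3 downbeat M3
bar 3: v0=A2 v1=A3 downbeat P8
bar 4: v0=G2 v1=G3 downbeat P8
bar 5: v0=F2 v1=A2 downbeat M3
bar 6: v0=G2 v1=E3 downbeat M6
bar 7: v0=A2 v1=C3 downbeat m3
bar 8: v0=C3 v1=G3 downbeat P5
bar 9: v0=D3 v1=B3 downbeat M6
bar 10: v0=E3 v1=E4 downbeat P8
  -> R4 @ bar 0 tick 2 v(0, 1): E3/D4 m7 untreated
  -> R7 @ bar 1 tick 3 v(1,): F3->B3 leap 6st
  -> R2 @ bar 8 tick 0 v(0, 1): A2/C3 m3 -> C3/G3 P5 similar
  -> R7 @ bar 9 tick 1 v(1,): B3->F3 leap 6st
  -> R2 @ bar 10 tick 0 v(0, 1): D3/F3 m3 -> E3/E4 P8 similar
  -> R7 @ bar 10 tick 0 v(1,): F3->E4 leap 11st

(0, 2, R4, (0, 1))
(1, 3, R7, (1,))
(8, 0, R2, (0, 1))
(9, 1, R7, (1,))
(10, 0, R2, (0, 1))
(10, 0, R7, (1,))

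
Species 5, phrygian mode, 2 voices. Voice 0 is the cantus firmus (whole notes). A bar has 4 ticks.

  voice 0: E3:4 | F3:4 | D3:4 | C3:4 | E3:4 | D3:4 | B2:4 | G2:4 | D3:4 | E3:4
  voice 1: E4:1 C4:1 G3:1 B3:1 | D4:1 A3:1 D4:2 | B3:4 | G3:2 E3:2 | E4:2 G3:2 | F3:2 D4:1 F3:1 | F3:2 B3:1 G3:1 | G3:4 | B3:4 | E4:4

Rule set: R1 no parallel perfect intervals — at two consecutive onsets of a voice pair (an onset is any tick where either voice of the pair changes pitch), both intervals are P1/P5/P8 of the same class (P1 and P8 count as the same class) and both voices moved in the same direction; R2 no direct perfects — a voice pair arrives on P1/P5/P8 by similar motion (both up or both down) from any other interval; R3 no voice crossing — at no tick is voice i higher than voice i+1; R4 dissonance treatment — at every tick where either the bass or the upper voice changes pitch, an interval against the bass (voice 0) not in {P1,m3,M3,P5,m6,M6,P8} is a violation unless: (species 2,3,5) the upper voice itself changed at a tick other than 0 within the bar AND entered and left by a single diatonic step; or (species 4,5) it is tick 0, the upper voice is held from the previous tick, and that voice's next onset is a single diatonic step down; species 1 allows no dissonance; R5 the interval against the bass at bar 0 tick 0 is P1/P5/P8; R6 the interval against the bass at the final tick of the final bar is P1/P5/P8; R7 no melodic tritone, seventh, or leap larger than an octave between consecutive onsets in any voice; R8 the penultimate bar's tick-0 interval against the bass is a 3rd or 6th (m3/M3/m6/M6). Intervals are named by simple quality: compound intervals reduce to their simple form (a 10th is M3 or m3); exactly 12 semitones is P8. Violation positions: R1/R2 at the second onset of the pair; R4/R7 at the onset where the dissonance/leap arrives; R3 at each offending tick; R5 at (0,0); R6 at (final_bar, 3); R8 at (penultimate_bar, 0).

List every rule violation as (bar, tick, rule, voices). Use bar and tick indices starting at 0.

bar 0: v0=E3 v1=E4 downbeat P8
bar 1: v0=F3 v1=D4 downbeat M6
bar 2: v0=D3 v1=B3 downbeat M6
bar 3: v0=C3 v1=G3 downbeat P5
bar 4: v0=E3 v1=E4 downbeat P8
bar 5: v0=D3 v1=F3 downbeat m3
bar 6: v0=B2 v1=F3 downbeat TT
bar 7: v0=G2 v1=G3 downbeat P8
bar 8: v0=D3 v1=B3 downbeat M6
bar 9: v0=E3 v1=E4 downbeat P8
  -> R2 @ bar 3 tick 0 v(0, 1): D3/B3 M6 -> C3/G3 P5 similar
  -> R2 @ bar 4 tick 0 v(0, 1): C3/E3 M3 -> E3/E4 P8 similar
  -> R4 @ bar 6 tick 0 v(0, 1): B2/F3 TT untreated
  -> R7 @ bar 6 tick 2 v(1,): F3->B3 leap 6st
  -> R2 @ bar 9 tick 0 v(0, 1): D3/B3 M6 -> E3/E4 P8 similar

(3, 0, R2, (0, 1))
(4, 0, R2, (0, 1))
(6, 0, R4, (0, 1))
(6, 2, R7, (1,))
(9, 0, R2, (0, 1))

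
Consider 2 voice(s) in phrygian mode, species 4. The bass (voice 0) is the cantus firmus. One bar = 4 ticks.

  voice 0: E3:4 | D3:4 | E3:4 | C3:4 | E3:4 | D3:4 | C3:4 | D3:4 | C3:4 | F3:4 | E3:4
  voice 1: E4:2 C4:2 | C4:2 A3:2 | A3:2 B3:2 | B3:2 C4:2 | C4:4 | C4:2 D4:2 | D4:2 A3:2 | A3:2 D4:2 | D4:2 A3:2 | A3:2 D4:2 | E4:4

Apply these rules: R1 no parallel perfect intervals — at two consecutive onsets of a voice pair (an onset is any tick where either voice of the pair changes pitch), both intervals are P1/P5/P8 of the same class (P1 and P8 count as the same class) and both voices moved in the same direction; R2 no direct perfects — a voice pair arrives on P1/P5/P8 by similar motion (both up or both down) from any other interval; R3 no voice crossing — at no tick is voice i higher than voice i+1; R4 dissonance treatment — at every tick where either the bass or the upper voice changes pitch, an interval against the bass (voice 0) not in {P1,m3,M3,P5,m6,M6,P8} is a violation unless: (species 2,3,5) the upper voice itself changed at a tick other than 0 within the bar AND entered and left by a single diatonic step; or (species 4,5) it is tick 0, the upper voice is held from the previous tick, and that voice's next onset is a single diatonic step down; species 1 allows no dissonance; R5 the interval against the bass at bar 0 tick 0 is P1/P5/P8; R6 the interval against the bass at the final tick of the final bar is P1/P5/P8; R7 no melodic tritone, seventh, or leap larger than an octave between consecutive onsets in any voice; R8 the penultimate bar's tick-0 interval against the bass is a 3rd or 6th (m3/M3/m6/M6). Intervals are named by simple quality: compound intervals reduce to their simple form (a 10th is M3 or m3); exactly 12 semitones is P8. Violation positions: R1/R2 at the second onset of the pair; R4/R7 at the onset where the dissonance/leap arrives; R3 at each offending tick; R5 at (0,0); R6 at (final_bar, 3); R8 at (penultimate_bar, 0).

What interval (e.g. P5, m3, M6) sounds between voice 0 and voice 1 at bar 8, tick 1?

voice 0=C3 voice 1=D4 -> M2

M2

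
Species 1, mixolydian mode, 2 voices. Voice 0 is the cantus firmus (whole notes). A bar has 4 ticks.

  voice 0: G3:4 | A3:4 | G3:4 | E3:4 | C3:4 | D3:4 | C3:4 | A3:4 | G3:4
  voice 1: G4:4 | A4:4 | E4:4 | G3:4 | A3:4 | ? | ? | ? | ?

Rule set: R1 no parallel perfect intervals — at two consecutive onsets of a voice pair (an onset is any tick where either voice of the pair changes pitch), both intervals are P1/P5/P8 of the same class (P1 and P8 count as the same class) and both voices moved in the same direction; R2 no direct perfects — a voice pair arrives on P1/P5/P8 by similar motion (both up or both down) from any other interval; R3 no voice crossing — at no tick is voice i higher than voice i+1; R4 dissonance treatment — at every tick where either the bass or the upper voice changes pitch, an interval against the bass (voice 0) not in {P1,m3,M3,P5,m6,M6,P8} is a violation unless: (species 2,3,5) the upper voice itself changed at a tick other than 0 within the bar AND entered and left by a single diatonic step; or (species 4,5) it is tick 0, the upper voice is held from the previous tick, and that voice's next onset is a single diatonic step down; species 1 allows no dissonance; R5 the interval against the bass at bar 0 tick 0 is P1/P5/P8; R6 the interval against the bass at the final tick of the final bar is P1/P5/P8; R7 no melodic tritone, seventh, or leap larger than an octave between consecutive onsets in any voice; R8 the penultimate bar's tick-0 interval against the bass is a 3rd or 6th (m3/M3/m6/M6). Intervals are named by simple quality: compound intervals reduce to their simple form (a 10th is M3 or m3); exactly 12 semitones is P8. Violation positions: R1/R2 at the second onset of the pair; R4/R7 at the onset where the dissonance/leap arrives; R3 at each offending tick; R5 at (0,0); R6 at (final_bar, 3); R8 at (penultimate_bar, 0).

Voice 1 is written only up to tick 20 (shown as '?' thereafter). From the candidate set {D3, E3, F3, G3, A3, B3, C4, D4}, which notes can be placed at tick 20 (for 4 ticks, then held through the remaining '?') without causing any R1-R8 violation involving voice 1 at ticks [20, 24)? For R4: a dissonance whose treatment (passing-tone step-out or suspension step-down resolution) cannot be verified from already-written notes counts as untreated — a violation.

D3: legal
E3: violates R4
F3: legal
G3: violates R4
A3: legal
B3: legal
C4: violates R4
D4: violates R2

{A3, B3, D3, F3}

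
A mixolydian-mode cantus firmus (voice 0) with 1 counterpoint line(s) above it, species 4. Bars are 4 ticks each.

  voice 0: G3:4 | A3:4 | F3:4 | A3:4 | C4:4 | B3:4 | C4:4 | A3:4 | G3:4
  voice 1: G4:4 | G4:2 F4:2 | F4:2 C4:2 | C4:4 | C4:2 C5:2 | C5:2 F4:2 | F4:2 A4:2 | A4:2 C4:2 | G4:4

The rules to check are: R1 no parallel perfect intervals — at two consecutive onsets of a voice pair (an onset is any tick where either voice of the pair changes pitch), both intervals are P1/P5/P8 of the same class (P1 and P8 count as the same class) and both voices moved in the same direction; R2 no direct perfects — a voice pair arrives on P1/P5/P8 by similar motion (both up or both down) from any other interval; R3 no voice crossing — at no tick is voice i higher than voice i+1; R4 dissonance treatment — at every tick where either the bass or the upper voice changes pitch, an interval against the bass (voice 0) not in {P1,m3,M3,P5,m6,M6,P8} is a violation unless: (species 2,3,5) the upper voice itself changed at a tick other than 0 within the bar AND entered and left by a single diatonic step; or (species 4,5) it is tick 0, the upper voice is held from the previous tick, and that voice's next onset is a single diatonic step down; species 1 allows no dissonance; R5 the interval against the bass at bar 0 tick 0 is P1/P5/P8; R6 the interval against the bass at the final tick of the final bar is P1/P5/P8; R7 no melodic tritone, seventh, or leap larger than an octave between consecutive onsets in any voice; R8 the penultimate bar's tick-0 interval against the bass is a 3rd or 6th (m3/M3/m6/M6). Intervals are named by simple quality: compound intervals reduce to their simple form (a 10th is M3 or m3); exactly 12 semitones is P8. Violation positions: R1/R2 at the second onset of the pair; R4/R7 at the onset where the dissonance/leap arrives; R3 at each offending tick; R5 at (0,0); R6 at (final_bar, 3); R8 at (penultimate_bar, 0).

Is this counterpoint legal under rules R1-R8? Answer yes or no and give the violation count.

No (4 violations)

bar 0: v0=G3 v1=G4 (P8)
bar 1: v0=A3 v1=G4 (m7)
bar 2: v0=F3 v1=F4 (P8)
bar 3: v0=A3 v1=C4 (m3)
bar 4: v0=C4 v1=C4 (P1)
bar 5: v0=B3 v1=C5 (m2)
bar 6: v0=C4 v1=F4 (P4)
bar 7: v0=A3 v1=A4 (P8)
bar 8: v0=G3 v1=G4 (P8)
  R4 @ bar5.0: B3/C5 m2 untreated
  R4 @ bar5.2: B3/F4 TT untreated
  R4 @ bar6.0: C4/F4 P4 untreated
  R8 @ bar7.0: penult P8 not 3rd/6th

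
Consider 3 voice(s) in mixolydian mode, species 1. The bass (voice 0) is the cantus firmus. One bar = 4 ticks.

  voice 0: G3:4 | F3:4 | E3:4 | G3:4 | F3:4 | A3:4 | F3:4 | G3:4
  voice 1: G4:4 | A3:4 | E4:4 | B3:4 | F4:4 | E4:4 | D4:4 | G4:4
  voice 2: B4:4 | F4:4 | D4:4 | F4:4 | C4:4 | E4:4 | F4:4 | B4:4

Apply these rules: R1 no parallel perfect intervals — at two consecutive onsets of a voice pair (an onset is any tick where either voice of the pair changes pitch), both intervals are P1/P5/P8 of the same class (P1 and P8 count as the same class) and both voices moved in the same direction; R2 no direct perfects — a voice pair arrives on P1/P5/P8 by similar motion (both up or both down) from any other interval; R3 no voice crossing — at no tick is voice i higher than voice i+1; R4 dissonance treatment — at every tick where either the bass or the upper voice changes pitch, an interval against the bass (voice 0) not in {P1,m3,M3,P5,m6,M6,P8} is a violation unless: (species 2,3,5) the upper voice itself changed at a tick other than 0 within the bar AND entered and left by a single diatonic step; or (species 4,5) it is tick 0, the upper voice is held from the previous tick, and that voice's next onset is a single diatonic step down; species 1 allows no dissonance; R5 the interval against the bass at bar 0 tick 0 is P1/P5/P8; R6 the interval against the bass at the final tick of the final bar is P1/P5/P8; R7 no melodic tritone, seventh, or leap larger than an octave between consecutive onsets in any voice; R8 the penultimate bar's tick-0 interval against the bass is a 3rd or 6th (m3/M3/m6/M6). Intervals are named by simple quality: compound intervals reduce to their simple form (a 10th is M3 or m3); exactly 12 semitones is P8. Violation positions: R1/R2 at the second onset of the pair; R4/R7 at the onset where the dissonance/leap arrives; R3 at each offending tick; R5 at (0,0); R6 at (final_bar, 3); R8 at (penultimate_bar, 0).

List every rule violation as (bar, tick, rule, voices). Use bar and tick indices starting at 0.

(0, 0, R5, (0, 2))
(1, 0, R2, (0, 2))
(1, 0, R7, (1,))
(1, 0, R7, (2,))
(2, 0, R3, (1, 2))
(2, 0, R4, (0, 2))
(2, 1, R3, (1, 2))
(2, 2, R3, (1, 2))
(2, 3, R3, (1, 2))
(3, 0, R4, (0, 2))
(4, 0, R2, (0, 2))
(4, 0, R3, (1, 2))
(4, 0, R7, (1,))
(4, 1, R3, (1, 2))
(4, 2, R3, (1, 2))
(4, 3, R3, (1, 2))
(5, 0, R1, (0, 2))
(6, 0, R8, (0, 2))
(7, 0, R2, (0, 1))
(7, 0, R7, (2,))
(7, 3, R6, (0, 2))

bar 0: v0=G3 v1=G4 v2=B4 downbeat M3
bar 1: v0=F3 v1=A3 v2=F4 downbeat P8
bar 2: v0=E3 v1=E4 v2=D4 downbeat m7
bar 3: v0=G3 v1=B3 v2=F4 downbeat m7
bar 4: v0=F3 v1=F4 v2=C4 downbeat P5
bar 5: v0=A3 v1=E4 v2=E4 downbeat P5
bar 6: v0=F3 v1=D4 v2=F4 downbeat P8
bar 7: v0=G3 v1=G4 v2=B4 downbeat M3
  -> R5 @ bar 0 tick 0 v(0, 2): opens on M3
  -> R2 @ bar 1 tick 0 v(0, 2): G3/B4 M3 -> F3/F4 P8 similar
  -> R7 @ bar 1 tick 0 v(1,): G4->A3 leap 10st
  -> R7 @ bar 1 tick 0 v(2,): B4->F4 leap 6st
  -> R3 @ bar 2 tick 0 v(1, 2): E4 above D4
  -> R4 @ bar 2 tick 0 v(0, 2): E3/D4 m7 untreated
  -> R3 @ bar 2 tick 1 v(1, 2): E4 above D4
  -> R3 @ bar 2 tick 2 v(1, 2): E4 above D4
  -> R3 @ bar 2 tick 3 v(1, 2): E4 above D4
  -> R4 @ bar 3 tick 0 v(0, 2): G3/F4 m7 untreated
  -> R2 @ bar 4 tick 0 v(0, 2): G3/F4 m7 -> F3/C4 P5 similar
  -> R3 @ bar 4 tick 0 v(1, 2): F4 above C4
  -> R7 @ bar 4 tick 0 v(1,): B3->F4 leap 6st
  -> R3 @ bar 4 tick 1 v(1, 2): F4 above C4
  -> R3 @ bar 4 tick 2 v(1, 2): F4 above C4
  -> R3 @ bar 4 tick 3 v(1, 2): F4 above C4
  -> R1 @ bar 5 tick 0 v(0, 2): F3/C4 P5 -> A3/E4 P5 similar
  -> R8 @ bar 6 tick 0 v(0, 2): penult P8 not 3rd/6th
  -> R2 @ bar 7 tick 0 v(0, 1): F3/D4 M6 -> G3/G4 P8 similar
  -> R7 @ bar 7 tick 0 v(2,): F4->B4 leap 6st
  -> R6 @ bar 7 tick 3 v(0, 2): closes on M3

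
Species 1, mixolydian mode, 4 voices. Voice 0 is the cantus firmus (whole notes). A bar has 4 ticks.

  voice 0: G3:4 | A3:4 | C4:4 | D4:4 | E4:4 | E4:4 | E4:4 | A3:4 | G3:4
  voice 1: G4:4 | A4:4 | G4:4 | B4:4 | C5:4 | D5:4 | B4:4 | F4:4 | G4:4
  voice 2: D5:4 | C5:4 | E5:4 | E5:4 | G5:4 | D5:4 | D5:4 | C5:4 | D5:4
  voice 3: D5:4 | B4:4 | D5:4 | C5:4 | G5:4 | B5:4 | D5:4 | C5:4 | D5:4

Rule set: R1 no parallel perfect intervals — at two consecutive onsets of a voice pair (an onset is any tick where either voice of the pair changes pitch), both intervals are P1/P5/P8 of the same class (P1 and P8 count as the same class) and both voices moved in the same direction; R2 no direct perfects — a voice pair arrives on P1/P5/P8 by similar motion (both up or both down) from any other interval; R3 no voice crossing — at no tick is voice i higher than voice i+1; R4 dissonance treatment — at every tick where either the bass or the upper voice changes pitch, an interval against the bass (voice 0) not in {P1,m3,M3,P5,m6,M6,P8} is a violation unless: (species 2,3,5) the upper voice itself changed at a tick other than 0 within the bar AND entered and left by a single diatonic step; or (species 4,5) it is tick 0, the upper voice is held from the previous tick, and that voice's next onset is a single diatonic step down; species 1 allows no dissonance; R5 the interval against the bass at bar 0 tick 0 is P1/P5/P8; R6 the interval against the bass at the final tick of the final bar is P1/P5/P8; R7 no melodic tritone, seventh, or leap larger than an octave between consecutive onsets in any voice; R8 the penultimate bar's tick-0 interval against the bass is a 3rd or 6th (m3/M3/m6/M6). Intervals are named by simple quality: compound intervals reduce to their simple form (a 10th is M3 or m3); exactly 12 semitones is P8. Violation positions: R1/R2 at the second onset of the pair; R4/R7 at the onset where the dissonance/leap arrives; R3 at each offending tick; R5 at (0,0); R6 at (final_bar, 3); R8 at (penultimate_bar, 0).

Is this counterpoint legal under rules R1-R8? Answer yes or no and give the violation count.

No (30 violations)

bar 0: v0=G3 v1=G4 v2=D5 v3=D5 (P5)
bar 1: v0=A3 v1=A4 v2=C5 v3=B4 (M2)
bar 2: v0=C4 v1=G4 v2=E5 v3=D5 (M2)
bar 3: v0=D4 v1=B4 v2=E5 v3=C5 (m7)
bar 4: v0=E4 v1=C5 v2=G5 v3=G5 (m3)
bar 5: v0=E4 v1=D5 v2=D5 v3=B5 (P5)
bar 6: v0=E4 v1=B4 v2=D5 v3=D5 (m7)
bar 7: v0=A3 v1=F4 v2=C5 v3=C5 (m3)
bar 8: v0=G3 v1=G4 v2=D5 v3=D5 (P5)
  R1 @ bar1.0: G3/G4 P8 -> A3/A4 P8 similar
  R3 @ bar1.0: C5 above B4
  R4 @ bar1.0: A3/B4 M2 untreated
  R3 @ bar1.1: C5 above B4
  R3 @ bar1.2: C5 above B4
  R3 @ bar1.3: C5 above B4
  R3 @ bar2.0: E5 above D5
  R4 @ bar2.0: C4/D5 M2 untreated
  R3 @ bar2.1: E5 above D5
  R3 @ bar2.2: E5 above D5
  R3 @ bar2.3: E5 above D5
  R3 @ bar3.0: E5 above C5
  R4 @ bar3.0: D4/E5 M2 untreated
  R4 @ bar3.0: D4/C5 m7 untreated
  R3 @ bar3.1: E5 above C5
  R3 @ bar3.2: E5 above C5
  R3 @ bar3.3: E5 above C5
  R2 @ bar4.0: B4/E5 P4 -> C5/G5 P5 similar
  R2 @ bar4.0: B4/C5 m2 -> C5/G5 P5 similar
  R2 @ bar4.0: E5/C5 M3 -> G5/G5 P1 similar
  R4 @ bar5.0: E4/D5 m7 untreated
  R4 @ bar5.0: E4/D5 m7 untreated
  R4 @ bar6.0: E4/D5 m7 untreated
  R1 @ bar7.0: D5/D5 P1 -> C5/C5 P1 similar
  R2 @ bar7.0: B4/D5 m3 -> F4/C5 P5 similar
  R2 @ bar7.0: B4/D5 m3 -> F4/C5 P5 similar
  R7 @ bar7.0: B4->F4 leap 6st
  R1 @ bar8.0: F4/C5 P5 -> G4/D5 P5 similar
  R1 @ bar8.0: F4/C5 P5 -> G4/D5 P5 similar
  R1 @ bar8.0: C5/C5 P1 -> D5/D5 P1 similar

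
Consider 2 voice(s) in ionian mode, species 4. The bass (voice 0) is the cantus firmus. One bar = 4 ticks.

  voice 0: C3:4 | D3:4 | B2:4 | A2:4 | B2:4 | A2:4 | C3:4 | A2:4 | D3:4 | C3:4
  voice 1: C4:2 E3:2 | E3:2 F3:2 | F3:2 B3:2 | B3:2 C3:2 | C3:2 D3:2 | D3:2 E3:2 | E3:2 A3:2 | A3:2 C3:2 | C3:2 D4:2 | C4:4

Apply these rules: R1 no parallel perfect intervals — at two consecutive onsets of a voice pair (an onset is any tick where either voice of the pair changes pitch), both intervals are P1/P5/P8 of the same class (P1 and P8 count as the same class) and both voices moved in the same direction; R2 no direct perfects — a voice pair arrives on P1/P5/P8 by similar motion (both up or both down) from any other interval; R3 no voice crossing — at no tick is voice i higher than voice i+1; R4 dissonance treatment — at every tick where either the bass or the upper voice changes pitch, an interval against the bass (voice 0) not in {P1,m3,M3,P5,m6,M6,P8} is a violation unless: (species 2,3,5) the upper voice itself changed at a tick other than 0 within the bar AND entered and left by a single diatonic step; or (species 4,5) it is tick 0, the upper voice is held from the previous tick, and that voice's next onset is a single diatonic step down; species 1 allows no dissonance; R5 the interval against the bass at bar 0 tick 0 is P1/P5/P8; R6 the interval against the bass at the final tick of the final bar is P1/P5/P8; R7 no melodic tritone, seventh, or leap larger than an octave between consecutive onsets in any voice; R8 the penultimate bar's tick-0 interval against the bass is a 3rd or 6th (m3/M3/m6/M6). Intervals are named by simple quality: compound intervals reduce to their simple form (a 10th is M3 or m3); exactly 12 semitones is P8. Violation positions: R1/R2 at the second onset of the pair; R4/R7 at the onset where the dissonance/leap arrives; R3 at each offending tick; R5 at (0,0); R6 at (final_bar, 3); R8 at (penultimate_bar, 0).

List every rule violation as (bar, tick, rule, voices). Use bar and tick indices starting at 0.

(1, 0, R4, (0, 1))
(2, 0, R4, (0, 1))
(2, 2, R7, (1,))
(3, 0, R4, (0, 1))
(3, 2, R7, (1,))
(4, 0, R4, (0, 1))
(5, 0, R4, (0, 1))
(8, 0, R3, (0, 1))
(8, 0, R4, (0, 1))
(8, 0, R8, (0, 1))
(8, 1, R3, (0, 1))
(8, 2, R7, (1,))
(9, 0, R1, (0, 1))

bar 0: v0=C3 v1=C4 downbeat P8
bar 1: v0=D3 v1=E3 downbeat M2
bar 2: v0=B2 v1=F3 downbeat TT
bar 3: v0=A2 v1=B3 downbeat M2
bar 4: v0=B2 v1=C3 downbeat m2
bar 5: v0=A2 v1=D3 downbeat P4
bar 6: v0=C3 v1=E3 downbeat M3
bar 7: v0=A2 v1=A3 downbeat P8
bar 8: v0=D3 v1=C3 downbeat M2
bar 9: v0=C3 v1=C4 downbeat P8
  -> R4 @ bar 1 tick 0 v(0, 1): D3/E3 M2 untreated
  -> R4 @ bar 2 tick 0 v(0, 1): B2/F3 TT untreated
  -> R7 @ bar 2 tick 2 v(1,): F3->B3 leap 6st
  -> R4 @ bar 3 tick 0 v(0, 1): A2/B3 M2 untreated
  -> R7 @ bar 3 tick 2 v(1,): B3->C3 leap 11st
  -> R4 @ bar 4 tick 0 v(0, 1): B2/C3 m2 untreated
  -> R4 @ bar 5 tick 0 v(0, 1): A2/D3 P4 untreated
  -> R3 @ bar 8 tick 0 v(0, 1): D3 above C3
  -> R4 @ bar 8 tick 0 v(0, 1): D3/C3 M2 untreated
  -> R8 @ bar 8 tick 0 v(0, 1): penult M2 not 3rd/6th
  -> R3 @ bar 8 tick 1 v(0, 1): D3 above C3
  -> R7 @ bar 8 tick 2 v(1,): C3->D4 leap 14st
  -> R1 @ bar 9 tick 0 v(0, 1): D3/D4 P8 -> C3/C4 P8 similar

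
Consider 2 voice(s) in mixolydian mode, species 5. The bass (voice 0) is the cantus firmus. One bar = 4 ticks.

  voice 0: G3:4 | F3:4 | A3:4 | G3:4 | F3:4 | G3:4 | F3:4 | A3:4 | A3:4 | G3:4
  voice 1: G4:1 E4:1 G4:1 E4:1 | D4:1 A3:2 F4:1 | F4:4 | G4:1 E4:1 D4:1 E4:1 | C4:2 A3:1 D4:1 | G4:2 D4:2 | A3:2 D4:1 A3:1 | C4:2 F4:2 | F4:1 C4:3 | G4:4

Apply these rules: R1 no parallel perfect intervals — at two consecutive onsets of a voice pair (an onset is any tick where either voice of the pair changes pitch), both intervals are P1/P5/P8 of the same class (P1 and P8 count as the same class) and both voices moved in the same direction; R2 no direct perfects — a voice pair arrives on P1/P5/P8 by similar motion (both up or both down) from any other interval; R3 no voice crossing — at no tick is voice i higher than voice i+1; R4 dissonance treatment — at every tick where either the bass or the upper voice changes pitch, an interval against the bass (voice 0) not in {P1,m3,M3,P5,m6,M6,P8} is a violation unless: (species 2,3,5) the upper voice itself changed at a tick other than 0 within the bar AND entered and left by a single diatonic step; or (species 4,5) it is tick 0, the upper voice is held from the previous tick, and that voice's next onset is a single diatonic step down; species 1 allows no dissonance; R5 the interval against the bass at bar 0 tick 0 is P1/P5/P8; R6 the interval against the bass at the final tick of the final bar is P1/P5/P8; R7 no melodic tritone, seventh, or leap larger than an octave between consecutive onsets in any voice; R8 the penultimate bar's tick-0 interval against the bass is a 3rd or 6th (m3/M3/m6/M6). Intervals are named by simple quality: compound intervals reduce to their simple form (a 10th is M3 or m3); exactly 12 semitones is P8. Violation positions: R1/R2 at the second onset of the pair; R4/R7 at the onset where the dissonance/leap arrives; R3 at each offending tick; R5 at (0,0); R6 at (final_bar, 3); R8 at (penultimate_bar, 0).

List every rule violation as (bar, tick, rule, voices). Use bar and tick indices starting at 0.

bar 0: v0=G3 v1=G4 downbeat P8
bar 1: v0=F3 v1=D4 downbeat M6
bar 2: v0=A3 v1=F4 downbeat m6
bar 3: v0=G3 v1=G4 downbeat P8
bar 4: v0=F3 v1=C4 downbeat P5
bar 5: v0=G3 v1=G4 downbeat P8
bar 6: v0=F3 v1=A3 downbeat M3
bar 7: v0=A3 v1=C4 downbeat m3
bar 8: v0=A3 v1=F4 downbeat m6
bar 9: v0=G3 v1=G4 downbeat P8
  -> R2 @ bar 4 tick 0 v(0, 1): G3/E4 M6 -> F3/C4 P5 similar
  -> R2 @ bar 5 tick 0 v(0, 1): F3/D4 M6 -> G3/G4 P8 similar

(4, 0, R2, (0, 1))
(5, 0, R2, (0, 1))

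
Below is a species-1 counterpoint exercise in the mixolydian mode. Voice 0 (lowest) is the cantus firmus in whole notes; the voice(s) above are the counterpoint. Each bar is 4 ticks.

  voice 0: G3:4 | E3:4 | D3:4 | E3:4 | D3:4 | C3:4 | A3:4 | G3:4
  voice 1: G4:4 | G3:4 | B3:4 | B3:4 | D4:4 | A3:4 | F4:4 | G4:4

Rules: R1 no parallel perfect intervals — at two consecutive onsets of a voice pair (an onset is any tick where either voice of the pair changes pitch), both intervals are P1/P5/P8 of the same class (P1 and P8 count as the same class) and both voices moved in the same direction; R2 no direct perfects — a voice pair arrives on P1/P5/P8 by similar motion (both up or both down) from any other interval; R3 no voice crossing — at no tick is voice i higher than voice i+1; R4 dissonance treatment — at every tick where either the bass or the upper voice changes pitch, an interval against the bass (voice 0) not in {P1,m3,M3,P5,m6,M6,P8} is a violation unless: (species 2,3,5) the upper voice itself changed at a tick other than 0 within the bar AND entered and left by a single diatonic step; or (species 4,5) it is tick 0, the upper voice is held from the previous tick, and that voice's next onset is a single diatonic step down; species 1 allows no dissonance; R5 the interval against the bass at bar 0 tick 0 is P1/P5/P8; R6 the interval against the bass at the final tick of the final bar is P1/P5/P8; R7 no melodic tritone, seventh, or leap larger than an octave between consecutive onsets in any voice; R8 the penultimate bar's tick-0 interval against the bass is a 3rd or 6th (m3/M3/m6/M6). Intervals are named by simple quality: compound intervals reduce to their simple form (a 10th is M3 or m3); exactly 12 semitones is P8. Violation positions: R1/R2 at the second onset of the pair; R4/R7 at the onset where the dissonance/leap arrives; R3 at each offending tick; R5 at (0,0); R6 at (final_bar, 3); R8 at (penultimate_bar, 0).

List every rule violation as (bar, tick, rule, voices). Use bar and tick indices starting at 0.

No violations across 8 bars (G3..G3 vs G4..G4).

bar 0: v0=G3 v1=G4 downbeat P8
bar 1: v0=E3 v1=G3 downbeat m3
bar 2: v0=D3 v1=B3 downbeat M6
bar 3: v0=E3 v1=B3 downbeat P5
bar 4: v0=D3 v1=D4 downbeat P8
bar 5: v0=C3 v1=A3 downbeat M6
bar 6: v0=A3 v1=F4 downbeat m6
bar 7: v0=G3 v1=G4 downbeat P8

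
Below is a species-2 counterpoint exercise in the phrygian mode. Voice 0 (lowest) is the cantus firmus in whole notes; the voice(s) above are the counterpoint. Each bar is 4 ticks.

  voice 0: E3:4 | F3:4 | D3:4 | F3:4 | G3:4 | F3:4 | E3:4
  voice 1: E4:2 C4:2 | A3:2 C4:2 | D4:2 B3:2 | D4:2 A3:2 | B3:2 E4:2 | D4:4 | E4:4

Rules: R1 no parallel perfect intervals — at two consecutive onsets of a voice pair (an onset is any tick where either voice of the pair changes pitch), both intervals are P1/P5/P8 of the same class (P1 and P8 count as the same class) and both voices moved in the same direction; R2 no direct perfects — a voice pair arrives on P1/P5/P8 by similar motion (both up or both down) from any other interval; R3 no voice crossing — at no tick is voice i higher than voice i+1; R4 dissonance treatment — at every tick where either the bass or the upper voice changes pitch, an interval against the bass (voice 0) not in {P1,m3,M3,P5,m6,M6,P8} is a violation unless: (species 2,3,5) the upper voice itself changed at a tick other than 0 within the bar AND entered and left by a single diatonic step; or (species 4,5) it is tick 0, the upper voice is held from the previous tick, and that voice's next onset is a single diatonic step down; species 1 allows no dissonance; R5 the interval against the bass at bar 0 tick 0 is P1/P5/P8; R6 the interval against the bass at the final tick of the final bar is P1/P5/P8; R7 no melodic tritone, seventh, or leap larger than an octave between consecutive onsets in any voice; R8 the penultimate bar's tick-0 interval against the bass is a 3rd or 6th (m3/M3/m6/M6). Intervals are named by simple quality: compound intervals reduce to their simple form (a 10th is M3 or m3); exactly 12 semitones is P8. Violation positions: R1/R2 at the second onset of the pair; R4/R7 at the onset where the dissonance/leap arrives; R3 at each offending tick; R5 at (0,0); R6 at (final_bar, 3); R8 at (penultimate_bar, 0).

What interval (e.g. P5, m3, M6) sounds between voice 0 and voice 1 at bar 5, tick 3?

voice 0=F3 voice 1=D4 -> M6

M6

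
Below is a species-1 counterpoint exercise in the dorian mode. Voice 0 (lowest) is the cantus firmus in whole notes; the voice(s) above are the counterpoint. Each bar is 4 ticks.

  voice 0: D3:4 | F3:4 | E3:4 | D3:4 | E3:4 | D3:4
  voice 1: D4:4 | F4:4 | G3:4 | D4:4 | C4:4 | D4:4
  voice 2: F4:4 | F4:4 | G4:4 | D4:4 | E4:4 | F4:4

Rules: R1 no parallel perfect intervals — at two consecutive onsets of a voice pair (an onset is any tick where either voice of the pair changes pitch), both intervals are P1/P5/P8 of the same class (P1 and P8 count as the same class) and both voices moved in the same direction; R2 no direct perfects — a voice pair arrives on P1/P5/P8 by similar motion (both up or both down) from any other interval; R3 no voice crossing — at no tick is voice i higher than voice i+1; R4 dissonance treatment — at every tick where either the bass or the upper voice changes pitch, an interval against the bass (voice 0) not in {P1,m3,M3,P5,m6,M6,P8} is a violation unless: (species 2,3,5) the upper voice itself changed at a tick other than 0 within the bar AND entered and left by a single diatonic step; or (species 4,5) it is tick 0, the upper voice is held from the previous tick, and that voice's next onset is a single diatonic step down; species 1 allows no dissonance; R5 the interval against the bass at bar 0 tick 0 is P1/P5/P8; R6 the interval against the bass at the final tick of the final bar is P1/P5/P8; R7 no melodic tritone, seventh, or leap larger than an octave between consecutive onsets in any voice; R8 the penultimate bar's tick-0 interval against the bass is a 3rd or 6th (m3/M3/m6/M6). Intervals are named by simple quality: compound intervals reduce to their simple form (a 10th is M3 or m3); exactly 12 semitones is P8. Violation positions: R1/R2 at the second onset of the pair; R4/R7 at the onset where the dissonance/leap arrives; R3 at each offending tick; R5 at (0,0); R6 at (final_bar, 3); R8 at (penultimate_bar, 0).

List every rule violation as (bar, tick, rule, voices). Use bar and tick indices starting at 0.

bar 0: v0=D3 v1=D4 v2=F4 downbeat m3
bar 1: v0=F3 v1=F4 v2=F4 downbeat P8
bar 2: v0=E3 v1=G3 v2=G4 downbeat m3
bar 3: v0=D3 v1=D4 v2=D4 downbeat P8
bar 4: v0=E3 v1=C4 v2=E4 downbeat P8
bar 5: v0=D3 v1=D4 v2=F4 downbeat m3
  -> R5 @ bar 0 tick 0 v(0, 2): opens on m3
  -> R1 @ bar 1 tick 0 v(0, 1): D3/D4 P8 -> F3/F4 P8 similar
  -> R7 @ bar 2 tick 0 v(1,): F4->G3 leap 10st
  -> R2 @ bar 3 tick 0 v(0, 2): E3/G4 m3 -> D3/D4 P8 similar
  -> R1 @ bar 4 tick 0 v(0, 2): D3/D4 P8 -> E3/E4 P8 similar
  -> R8 @ bar 4 tick 0 v(0, 2): penult P8 not 3rd/6th
  -> R6 @ bar 5 tick 3 v(0, 2): closes on m3

(0, 0, R5, (0, 2))
(1, 0, R1, (0, 1))
(2, 0, R7, (1,))
(3, 0, R2, (0, 2))
(4, 0, R1, (0, 2))
(4, 0, R8, (0, 2))
(5, 3, R6, (0, 2))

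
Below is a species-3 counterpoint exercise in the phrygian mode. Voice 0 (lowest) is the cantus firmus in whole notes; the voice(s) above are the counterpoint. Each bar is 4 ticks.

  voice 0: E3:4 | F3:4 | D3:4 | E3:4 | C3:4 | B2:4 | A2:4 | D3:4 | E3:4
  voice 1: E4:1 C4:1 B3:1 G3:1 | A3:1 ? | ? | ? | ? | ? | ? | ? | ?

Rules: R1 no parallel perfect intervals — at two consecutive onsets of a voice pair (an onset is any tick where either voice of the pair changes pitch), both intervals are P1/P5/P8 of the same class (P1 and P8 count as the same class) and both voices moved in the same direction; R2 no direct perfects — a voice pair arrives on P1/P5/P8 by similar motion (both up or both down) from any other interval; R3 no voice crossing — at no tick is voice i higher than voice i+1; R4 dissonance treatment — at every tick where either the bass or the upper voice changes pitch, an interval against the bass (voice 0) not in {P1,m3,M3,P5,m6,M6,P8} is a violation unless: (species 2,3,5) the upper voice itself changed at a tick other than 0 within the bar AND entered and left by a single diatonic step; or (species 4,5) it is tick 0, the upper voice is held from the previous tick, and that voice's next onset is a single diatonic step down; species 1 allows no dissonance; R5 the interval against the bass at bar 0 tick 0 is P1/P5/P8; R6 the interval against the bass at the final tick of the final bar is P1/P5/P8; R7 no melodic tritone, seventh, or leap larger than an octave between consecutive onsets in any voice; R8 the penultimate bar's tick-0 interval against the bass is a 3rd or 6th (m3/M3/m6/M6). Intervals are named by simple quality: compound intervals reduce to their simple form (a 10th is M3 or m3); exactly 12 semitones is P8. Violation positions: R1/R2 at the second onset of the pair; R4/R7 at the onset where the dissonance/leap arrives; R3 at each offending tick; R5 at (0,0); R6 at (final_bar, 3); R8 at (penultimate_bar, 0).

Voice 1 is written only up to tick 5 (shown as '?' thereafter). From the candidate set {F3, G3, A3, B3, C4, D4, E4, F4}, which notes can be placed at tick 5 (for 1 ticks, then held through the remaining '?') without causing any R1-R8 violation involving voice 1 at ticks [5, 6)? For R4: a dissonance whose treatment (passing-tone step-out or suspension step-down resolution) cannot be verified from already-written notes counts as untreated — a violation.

{A3, C4, D4, F3, F4}

F3: legal
G3: violates R4
A3: legal
B3: violates R4
C4: legal
D4: legal
E4: violates R4
F4: legal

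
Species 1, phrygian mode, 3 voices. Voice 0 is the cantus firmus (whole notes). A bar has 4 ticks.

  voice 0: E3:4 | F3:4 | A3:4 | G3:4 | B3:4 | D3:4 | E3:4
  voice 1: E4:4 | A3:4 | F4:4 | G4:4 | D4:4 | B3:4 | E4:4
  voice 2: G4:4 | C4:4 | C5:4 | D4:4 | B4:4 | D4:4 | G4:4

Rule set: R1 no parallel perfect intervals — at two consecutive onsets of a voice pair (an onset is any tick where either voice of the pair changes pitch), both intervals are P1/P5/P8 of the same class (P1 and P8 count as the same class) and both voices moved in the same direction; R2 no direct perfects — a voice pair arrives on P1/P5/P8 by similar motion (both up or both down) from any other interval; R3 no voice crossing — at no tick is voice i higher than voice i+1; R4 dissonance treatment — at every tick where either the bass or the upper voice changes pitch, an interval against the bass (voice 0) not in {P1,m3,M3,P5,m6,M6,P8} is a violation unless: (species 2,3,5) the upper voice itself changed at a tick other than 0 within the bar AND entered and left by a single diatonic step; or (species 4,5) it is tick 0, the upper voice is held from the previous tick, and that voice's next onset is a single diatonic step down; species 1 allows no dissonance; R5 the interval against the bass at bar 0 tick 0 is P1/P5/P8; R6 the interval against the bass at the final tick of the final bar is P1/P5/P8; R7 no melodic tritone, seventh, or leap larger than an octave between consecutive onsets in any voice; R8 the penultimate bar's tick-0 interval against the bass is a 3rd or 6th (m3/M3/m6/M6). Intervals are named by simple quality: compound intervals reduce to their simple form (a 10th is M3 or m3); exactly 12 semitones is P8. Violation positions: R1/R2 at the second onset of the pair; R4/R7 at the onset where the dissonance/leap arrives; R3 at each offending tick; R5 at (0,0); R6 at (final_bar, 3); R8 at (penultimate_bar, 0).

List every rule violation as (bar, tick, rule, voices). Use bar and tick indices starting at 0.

bar 0: v0=E3 v1=E4 v2=G4 downbeat m3
bar 1: v0=F3 v1=A3 v2=C4 downbeat P5
bar 2: v0=A3 v1=F4 v2=C5 downbeat m3
bar 3: v0=G3 v1=G4 v2=D4 downbeat P5
bar 4: v0=B3 v1=D4 v2=B4 downbeat P8
bar 5: v0=D3 v1=B3 v2=D4 downbeat P8
bar 6: v0=E3 v1=E4 v2=G4 downbeat m3
  -> R5 @ bar 0 tick 0 v(0, 2): opens on m3
  -> R2 @ bar 2 tick 0 v(1, 2): A3/C4 m3 -> F4/C5 P5 similar
  -> R2 @ bar 3 tick 0 v(0, 2): A3/C5 m3 -> G3/D4 P5 similar
  -> R3 @ bar 3 tick 0 v(1, 2): G4 above D4
  -> R7 @ bar 3 tick 0 v(2,): C5->D4 leap 10st
  -> R3 @ bar 3 tick 1 v(1, 2): G4 above D4
  -> R3 @ bar 3 tick 2 v(1, 2): G4 above D4
  -> R3 @ bar 3 tick 3 v(1, 2): G4 above D4
  -> R2 @ bar 4 tick 0 v(0, 2): G3/D4 P5 -> B3/B4 P8 similar
  -> R1 @ bar 5 tick 0 v(0, 2): B3/B4 P8 -> D3/D4 P8 similar
  -> R8 @ bar 5 tick 0 v(0, 2): penult P8 not 3rd/6th
  -> R2 @ bar 6 tick 0 v(0, 1): D3/B3 M6 -> E3/E4 P8 similar
  -> R6 @ bar 6 tick 3 v(0, 2): closes on m3

(0, 0, R5, (0, 2))
(2, 0, R2, (1, 2))
(3, 0, R2, (0, 2))
(3, 0, R3, (1, 2))
(3, 0, R7, (2,))
(3, 1, R3, (1, 2))
(3, 2, R3, (1, 2))
(3, 3, R3, (1, 2))
(4, 0, R2, (0, 2))
(5, 0, R1, (0, 2))
(5, 0, R8, (0, 2))
(6, 0, R2, (0, 1))
(6, 3, R6, (0, 2))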